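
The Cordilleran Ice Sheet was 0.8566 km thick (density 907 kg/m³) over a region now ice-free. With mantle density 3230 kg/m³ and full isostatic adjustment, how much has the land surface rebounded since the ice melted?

Removing the load lets mantle flow back in; uplift u satisfies ρ_ice t = ρ_m u.
u = t ρ_ice/ρ_m = 0.8566 km × 907/3230 = 0.241 km.

0.241 km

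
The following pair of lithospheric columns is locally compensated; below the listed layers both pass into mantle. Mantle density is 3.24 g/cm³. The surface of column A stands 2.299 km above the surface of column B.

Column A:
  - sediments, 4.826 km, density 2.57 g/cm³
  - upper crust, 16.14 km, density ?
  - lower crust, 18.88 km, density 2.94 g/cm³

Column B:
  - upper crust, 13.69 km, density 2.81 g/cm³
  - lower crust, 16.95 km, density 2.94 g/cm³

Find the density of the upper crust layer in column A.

Take the compensation level at the base of the deeper column (depth z_c below the surface of column A) and equate Σ ρ_i t_i down to z_c; mantle fills any gap and the z_c terms cancel.
Column A: 4.826×2.57 + 16.14×ρ + 18.88×2.94 + (z_c − 39.846)×3.24
Column B: 2.299×0 + 13.69×2.81 + 16.95×2.94 + (z_c − 2.299 − 30.64)×3.24
The z_c×3.24 term appears on both sides and cancels. Collect the known terms of each column as K = Σ(ρt)_known − 3.24 × (depth of known layers): K_A = 67.91002 − 3.24×39.846 = −61.19102; K_B = 88.3019 − 3.24×(2.299 + 30.64) = −18.42046.
Balance: K_A + 16.14×ρ = K_B, so ρ = (K_B − K_A)/16.14 = 42.7706/16.14 = 2.65 g/cm³.

2.65 g/cm³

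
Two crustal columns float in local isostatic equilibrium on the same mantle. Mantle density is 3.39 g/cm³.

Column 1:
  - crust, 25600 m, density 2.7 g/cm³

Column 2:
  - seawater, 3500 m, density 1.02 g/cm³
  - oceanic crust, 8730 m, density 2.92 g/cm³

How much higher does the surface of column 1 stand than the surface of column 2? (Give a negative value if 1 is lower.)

1550 m

For any compensation level in the mantle, the mantle terms cancel and isostasy reduces to e = (Σt_1 − Σt_2) − (Σ(ρt)_1 − Σ(ρt)_2) / ρ_m.
Σt_1 = 25600 m; Σt_2 = 12230 m; Σ(ρt)_1 = 69120; Σ(ρt)_2 = 29061.6 (in m·g/cm³).
e = (25600 − 12230) − (69120 − 29061.6) / 3.39 = 1550 m.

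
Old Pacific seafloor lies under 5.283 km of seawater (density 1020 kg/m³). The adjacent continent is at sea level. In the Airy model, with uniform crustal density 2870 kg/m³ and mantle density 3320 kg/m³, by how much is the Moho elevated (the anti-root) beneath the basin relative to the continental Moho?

21.7 km

Isostatic balance requires: replacing crust with seawater at the top is compensated by replacing crust with mantle at the base: d (ρ_c − ρ_w) = a (ρ_m − ρ_c).
a = d (ρ_c − ρ_w)/(ρ_m − ρ_c) = 5.283 km × 1850/450 = 21.7 km.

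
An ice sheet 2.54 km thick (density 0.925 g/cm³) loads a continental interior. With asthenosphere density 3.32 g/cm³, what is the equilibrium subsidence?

Equating mass per unit area of the two columns: the ice load ρ_ice t is balanced by mantle displaced below, ρ_m s.
s = t ρ_ice / ρ_m = 2.54 km × 0.925/3.32 = 0.708 km.

0.708 km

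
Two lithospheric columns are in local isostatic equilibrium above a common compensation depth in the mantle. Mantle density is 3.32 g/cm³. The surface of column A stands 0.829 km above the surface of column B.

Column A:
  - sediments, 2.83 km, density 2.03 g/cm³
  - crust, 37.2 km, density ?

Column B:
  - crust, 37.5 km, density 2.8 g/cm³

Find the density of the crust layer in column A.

2.82 g/cm³

Take the compensation level at the base of the deeper column (depth z_c below the surface of column A) and equate Σ ρ_i t_i down to z_c; mantle fills any gap and the z_c terms cancel.
Column A: 2.83×2.03 + 37.2×ρ + (z_c − 40.03)×3.32
Column B: 0.829×0 + 37.5×2.8 + (z_c − 0.829 − 37.5)×3.32
The z_c×3.32 term appears on both sides and cancels. Collect the known terms of each column as K = Σ(ρt)_known − 3.32 × (depth of known layers): K_A = 5.7449 − 3.32×40.03 = −127.1547; K_B = 105 − 3.32×(0.829 + 37.5) = −22.25228.
Balance: K_A + 37.2×ρ = K_B, so ρ = (K_B − K_A)/37.2 = 104.902/37.2 = 2.82 g/cm³.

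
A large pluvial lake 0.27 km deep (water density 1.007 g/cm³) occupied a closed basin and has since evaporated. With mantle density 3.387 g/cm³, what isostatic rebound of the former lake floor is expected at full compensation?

0.0803 km

u = d ρ_w/ρ_m = 0.27 km × 1.007/3.387 = 0.0803 km.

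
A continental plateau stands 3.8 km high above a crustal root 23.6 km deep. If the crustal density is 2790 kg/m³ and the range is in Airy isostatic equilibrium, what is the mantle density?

Airy balance: ρ_c h = (ρ_m − ρ_c) r → ρ_m = ρ_c (1 + h/r).
ρ_m = 2790 × (1 + 3.8 km/23.6 km) = 3240 kg/m³.

3240 kg/m³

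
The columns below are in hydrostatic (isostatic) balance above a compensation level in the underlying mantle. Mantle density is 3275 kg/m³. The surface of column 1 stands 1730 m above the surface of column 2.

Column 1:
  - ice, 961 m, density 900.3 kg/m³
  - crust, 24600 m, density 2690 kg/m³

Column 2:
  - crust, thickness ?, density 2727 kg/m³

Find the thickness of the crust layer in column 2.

Take the compensation level at the base of the deeper column (depth z_c below the surface of column 1) and equate Σ ρ_i t_i down to z_c; mantle fills any gap and the z_c terms cancel.
Column 1: 961×900.3 + 24600×2690 + (z_c − 25561)×3275
Column 2: 1730×0 + x×2727 + (z_c − 1730 − 0 − x)×3275
The z_c×3275 term appears on both sides and cancels. Collect the known terms of each column as K = Σ(ρt)_known − 3275 × (depth of known layers): K_1 = 67039188.3 − 3275×25561 = −16673086.7; K_2 = 0 − 3275×(1730 + 0) = −5665750.
Balance: K_1 = K_2 − x×(3275 − 2727), so x = (K_2 − K_1)/(3275 − 2727) = 11007300/548 = 20100 m.

20100 m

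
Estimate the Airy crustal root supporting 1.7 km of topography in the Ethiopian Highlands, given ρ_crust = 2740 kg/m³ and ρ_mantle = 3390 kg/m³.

7.17 km

Isostatic balance requires: the weight of the topography is balanced by the buoyancy of the root, ρ_c h = (ρ_m − ρ_c) r.
r = h · ρ_c / (ρ_m − ρ_c) = 1.7 km × 2740 / (3390 − 2740) = 7.17 km.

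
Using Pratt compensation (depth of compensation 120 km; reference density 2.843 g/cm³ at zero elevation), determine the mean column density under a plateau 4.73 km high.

Pratt balance: ρ_ref D = ρ (D + h).
ρ = ρ_ref D/(D + h) = 2.843 × 120 km/(120 km + 4.73 km) = 2.74 g/cm³.

2.74 g/cm³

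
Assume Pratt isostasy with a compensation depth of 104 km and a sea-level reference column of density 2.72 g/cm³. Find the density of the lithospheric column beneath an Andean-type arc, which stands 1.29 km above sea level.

2.69 g/cm³

Pratt balance: ρ_ref D = ρ (D + h).
ρ = ρ_ref D/(D + h) = 2.72 × 104 km/(104 km + 1.29 km) = 2.69 g/cm³.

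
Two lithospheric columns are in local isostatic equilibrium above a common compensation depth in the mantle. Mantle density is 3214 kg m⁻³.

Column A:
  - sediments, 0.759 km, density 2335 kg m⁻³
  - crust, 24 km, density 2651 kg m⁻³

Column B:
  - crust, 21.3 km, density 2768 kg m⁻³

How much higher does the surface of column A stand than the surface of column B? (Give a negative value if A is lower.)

1.46 km

For any compensation level in the mantle, the mantle terms cancel and isostasy reduces to e = (Σt_A − Σt_B) − (Σ(ρt)_A − Σ(ρt)_B) / ρ_m.
Σt_A = 24.759 km; Σt_B = 21.3 km; Σ(ρt)_A = 65396.265; Σ(ρt)_B = 58958.4 (in km·kg m⁻³).
e = (24.759 − 21.3) − (65396.265 − 58958.4) / 3214 = 1.46 km.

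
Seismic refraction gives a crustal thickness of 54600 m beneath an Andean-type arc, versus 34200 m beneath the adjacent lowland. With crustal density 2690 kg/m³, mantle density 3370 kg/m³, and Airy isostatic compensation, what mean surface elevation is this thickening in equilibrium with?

Excess crust Δ = 54600 m − 34200 m = 20400 m, split between elevation h and root r with h + r = Δ.
Airy balance ρ_c h = (ρ_m − ρ_c) r gives r = h ρ_c/(ρ_m − ρ_c), so h (1 + ρ_c/(ρ_m − ρ_c)) = Δ, i.e. h = Δ (ρ_m − ρ_c)/ρ_m.
h = 20400 m × 680/3370 = 4120 m.

4120 m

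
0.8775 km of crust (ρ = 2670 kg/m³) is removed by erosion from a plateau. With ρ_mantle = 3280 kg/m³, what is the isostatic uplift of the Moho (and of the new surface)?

0.714 km

Unloading: uplift u = e ρ_c/ρ_m = 0.8775 km × 2670/3280 = 0.714 km.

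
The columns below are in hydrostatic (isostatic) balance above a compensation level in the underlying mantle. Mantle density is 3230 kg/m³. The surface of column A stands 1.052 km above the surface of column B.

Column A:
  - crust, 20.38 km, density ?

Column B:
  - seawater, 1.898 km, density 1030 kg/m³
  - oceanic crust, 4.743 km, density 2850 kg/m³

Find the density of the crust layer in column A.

Take the compensation level at the base of the deeper column (depth z_c below the surface of column A) and equate Σ ρ_i t_i down to z_c; mantle fills any gap and the z_c terms cancel.
Column A: 20.38×ρ + (z_c − 20.38)×3230
Column B: 1.052×0 + 1.898×1030 + 4.743×2850 + (z_c − 1.052 − 6.641)×3230
The z_c×3230 term appears on both sides and cancels. Collect the known terms of each column as K = Σ(ρt)_known − 3230 × (depth of known layers): K_A = 0 − 3230×20.38 = −65827.4; K_B = 15472.49 − 3230×(1.052 + 6.641) = −9375.9.
Balance: K_A + 20.38×ρ = K_B, so ρ = (K_B − K_A)/20.38 = 56451.5/20.38 = 2770 kg/m³.

2770 kg/m³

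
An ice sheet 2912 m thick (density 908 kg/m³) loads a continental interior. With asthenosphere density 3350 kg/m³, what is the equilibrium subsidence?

789 m

For local isostatic compensation: the ice load ρ_ice t is balanced by mantle displaced below, ρ_m s.
s = t ρ_ice / ρ_m = 2912 m × 908/3350 = 789 m.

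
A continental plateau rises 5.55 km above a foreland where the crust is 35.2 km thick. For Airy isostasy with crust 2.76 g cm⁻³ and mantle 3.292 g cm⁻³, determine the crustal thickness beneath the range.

Root depth r = h ρ_c / (ρ_m − ρ_c) = 5.55 km × 2.76 / 0.532 = 28.79 km.
Total thickness = T + h + r = 35.2 km + 5.55 km + 28.79 km = 69.5 km.

69.5 km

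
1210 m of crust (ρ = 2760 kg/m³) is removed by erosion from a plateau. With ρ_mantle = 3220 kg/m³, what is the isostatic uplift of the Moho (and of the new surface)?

1040 m

Unloading: uplift u = e ρ_c/ρ_m = 1210 m × 2760/3220 = 1040 m.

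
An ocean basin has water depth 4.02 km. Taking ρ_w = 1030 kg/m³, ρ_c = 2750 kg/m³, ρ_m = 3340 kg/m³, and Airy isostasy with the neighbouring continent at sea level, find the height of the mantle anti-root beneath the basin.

11.7 km

Isostatic balance requires: replacing crust with seawater at the top is compensated by replacing crust with mantle at the base: d (ρ_c − ρ_w) = a (ρ_m − ρ_c).
a = d (ρ_c − ρ_w)/(ρ_m − ρ_c) = 4.02 km × 1720/590 = 11.7 km.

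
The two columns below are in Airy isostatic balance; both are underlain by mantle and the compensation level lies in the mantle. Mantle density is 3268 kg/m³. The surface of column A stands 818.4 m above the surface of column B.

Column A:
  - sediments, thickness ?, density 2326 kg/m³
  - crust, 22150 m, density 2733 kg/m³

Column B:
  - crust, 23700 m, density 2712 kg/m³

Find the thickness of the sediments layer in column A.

Take the compensation level at the base of the deeper column (depth z_c below the surface of column A) and equate Σ ρ_i t_i down to z_c; mantle fills any gap and the z_c terms cancel.
Column A: x×2326 + 22150×2733 + (z_c − 22150 − x)×3268
Column B: 818.4×0 + 23700×2712 + (z_c − 818.4 − 23700)×3268
The z_c×3268 term appears on both sides and cancels. Collect the known terms of each column as K = Σ(ρt)_known − 3268 × (depth of known layers): K_A = 60535950 − 3268×22150 = −11850250; K_B = 64274400 − 3268×(818.4 + 23700) = −15851731.2.
Balance: K_A − x×(3268 − 2326) = K_B, so x = (K_A − K_B)/(3268 − 2326) = 4001480/942 = 4250 m.

4250 m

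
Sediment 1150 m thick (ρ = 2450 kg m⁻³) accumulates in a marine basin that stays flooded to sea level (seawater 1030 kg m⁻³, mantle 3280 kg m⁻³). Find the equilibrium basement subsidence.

Submarine loading: the sediment displaces seawater, and the subsidence is in turn flooded, so s (ρ_m − ρ_w) = t (ρ_sed − ρ_w).
s = 1150 m × (2450 − 1030) / (3280 − 1030) = 726 m.

726 m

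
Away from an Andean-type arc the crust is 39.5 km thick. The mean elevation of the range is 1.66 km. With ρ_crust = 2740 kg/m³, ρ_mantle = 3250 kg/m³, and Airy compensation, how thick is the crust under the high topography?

50.1 km

Root depth r = h ρ_c / (ρ_m − ρ_c) = 1.66 km × 2740 / 510 = 8.918 km.
Total thickness = T + h + r = 39.5 km + 1.66 km + 8.918 km = 50.1 km.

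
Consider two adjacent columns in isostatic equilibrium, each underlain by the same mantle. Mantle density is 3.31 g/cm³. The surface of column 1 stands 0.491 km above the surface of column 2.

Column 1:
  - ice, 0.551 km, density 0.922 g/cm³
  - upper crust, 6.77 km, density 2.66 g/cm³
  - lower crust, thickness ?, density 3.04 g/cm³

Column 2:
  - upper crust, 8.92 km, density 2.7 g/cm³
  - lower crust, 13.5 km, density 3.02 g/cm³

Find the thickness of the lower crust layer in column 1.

Take the compensation level at the base of the deeper column (depth z_c below the surface of column 1) and equate Σ ρ_i t_i down to z_c; mantle fills any gap and the z_c terms cancel.
Column 1: 0.551×0.922 + 6.77×2.66 + x×3.04 + (z_c − 7.321 − x)×3.31
Column 2: 0.491×0 + 8.92×2.7 + 13.5×3.02 + (z_c − 0.491 − 22.42)×3.31
The z_c×3.31 term appears on both sides and cancels. Collect the known terms of each column as K = Σ(ρt)_known − 3.31 × (depth of known layers): K_1 = 18.516222 − 3.31×7.321 = −5.716288; K_2 = 64.854 − 3.31×(0.491 + 22.42) = −10.98141.
Balance: K_1 − x×(3.31 − 3.04) = K_2, so x = (K_1 − K_2)/(3.31 − 3.04) = 5.26512/0.27 = 19.5 km.

19.5 km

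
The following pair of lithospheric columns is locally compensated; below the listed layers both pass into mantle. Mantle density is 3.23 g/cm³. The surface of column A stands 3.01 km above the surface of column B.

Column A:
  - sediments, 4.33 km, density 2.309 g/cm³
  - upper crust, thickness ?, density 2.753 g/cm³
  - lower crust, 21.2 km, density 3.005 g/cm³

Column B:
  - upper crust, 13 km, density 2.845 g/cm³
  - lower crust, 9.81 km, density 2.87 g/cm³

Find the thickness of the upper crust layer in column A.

19.9 km

Take the compensation level at the base of the deeper column (depth z_c below the surface of column A) and equate Σ ρ_i t_i down to z_c; mantle fills any gap and the z_c terms cancel.
Column A: 4.33×2.309 + x×2.753 + 21.2×3.005 + (z_c − 25.53 − x)×3.23
Column B: 3.01×0 + 13×2.845 + 9.81×2.87 + (z_c − 3.01 − 22.81)×3.23
The z_c×3.23 term appears on both sides and cancels. Collect the known terms of each column as K = Σ(ρt)_known − 3.23 × (depth of known layers): K_A = 73.70397 − 3.23×25.53 = −8.75793; K_B = 65.1397 − 3.23×(3.01 + 22.81) = −18.2589.
Balance: K_A − x×(3.23 − 2.753) = K_B, so x = (K_A − K_B)/(3.23 − 2.753) = 9.50097/0.477 = 19.9 km.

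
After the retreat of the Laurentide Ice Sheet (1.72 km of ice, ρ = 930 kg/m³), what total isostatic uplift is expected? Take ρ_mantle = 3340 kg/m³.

Removing the load lets mantle flow back in; uplift u satisfies ρ_ice t = ρ_m u.
u = t ρ_ice/ρ_m = 1.72 km × 930/3340 = 0.479 km.

0.479 km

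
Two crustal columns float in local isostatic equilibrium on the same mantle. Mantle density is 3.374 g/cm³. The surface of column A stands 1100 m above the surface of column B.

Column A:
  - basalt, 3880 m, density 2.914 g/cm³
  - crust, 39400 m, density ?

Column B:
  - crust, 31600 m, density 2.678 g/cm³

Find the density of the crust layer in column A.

Take the compensation level at the base of the deeper column (depth z_c below the surface of column A) and equate Σ ρ_i t_i down to z_c; mantle fills any gap and the z_c terms cancel.
Column A: 3880×2.914 + 39400×ρ + (z_c − 43280)×3.374
Column B: 1100×0 + 31600×2.678 + (z_c − 1100 − 31600)×3.374
The z_c×3.374 term appears on both sides and cancels. Collect the known terms of each column as K = Σ(ρt)_known − 3.374 × (depth of known layers): K_A = 11306.32 − 3.374×43280 = −134720.4; K_B = 84624.8 − 3.374×(1100 + 31600) = −25705.
Balance: K_A + 39400×ρ = K_B, so ρ = (K_B − K_A)/39400 = 109015/39400 = 2.77 g/cm³.

2.77 g/cm³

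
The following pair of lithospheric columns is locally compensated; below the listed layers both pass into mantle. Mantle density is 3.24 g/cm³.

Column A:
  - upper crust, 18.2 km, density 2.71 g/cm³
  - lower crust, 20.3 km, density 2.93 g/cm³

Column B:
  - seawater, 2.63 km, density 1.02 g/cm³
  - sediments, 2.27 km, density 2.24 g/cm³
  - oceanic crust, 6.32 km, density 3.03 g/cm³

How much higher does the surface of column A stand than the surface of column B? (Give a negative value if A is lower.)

For any compensation level in the mantle, the mantle terms cancel and isostasy reduces to e = (Σt_A − Σt_B) − (Σ(ρt)_A − Σ(ρt)_B) / ρ_m.
Σt_A = 38.5 km; Σt_B = 11.22 km; Σ(ρt)_A = 108.801; Σ(ρt)_B = 26.917 (in km·g/cm³).
e = (38.5 − 11.22) − (108.801 − 26.917) / 3.24 = 2.01 km.

2.01 km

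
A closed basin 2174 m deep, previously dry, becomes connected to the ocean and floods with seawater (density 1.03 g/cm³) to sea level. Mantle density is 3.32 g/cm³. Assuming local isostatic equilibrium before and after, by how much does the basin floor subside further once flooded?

After flooding the water column is d + s deep. Its weight must equal the weight of mantle displaced by the extra subsidence s: (d + s) ρ_w = s ρ_m.
s = d ρ_w / (ρ_m − ρ_w) = 2174 m × 1.03/(3.32 − 1.03) = 978 m.

978 m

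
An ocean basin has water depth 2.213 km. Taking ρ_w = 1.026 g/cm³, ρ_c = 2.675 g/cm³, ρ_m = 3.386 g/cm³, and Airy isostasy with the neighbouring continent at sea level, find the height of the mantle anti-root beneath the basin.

Equating mass per unit area of the two columns: replacing crust with seawater at the top is compensated by replacing crust with mantle at the base: d (ρ_c − ρ_w) = a (ρ_m − ρ_c).
a = d (ρ_c − ρ_w)/(ρ_m − ρ_c) = 2.213 km × 1.649/0.711 = 5.13 km.

5.13 km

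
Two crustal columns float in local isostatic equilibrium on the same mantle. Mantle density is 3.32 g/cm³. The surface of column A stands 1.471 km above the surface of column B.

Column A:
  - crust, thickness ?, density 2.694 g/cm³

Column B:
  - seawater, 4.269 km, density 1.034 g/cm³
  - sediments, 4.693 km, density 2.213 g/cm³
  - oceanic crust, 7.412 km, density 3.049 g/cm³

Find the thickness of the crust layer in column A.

34.9 km

Take the compensation level at the base of the deeper column (depth z_c below the surface of column A) and equate Σ ρ_i t_i down to z_c; mantle fills any gap and the z_c terms cancel.
Column A: x×2.694 + (z_c − 0 − x)×3.32
Column B: 1.471×0 + 4.269×1.034 + 4.693×2.213 + 7.412×3.049 + (z_c − 1.471 − 16.374)×3.32
The z_c×3.32 term appears on both sides and cancels. Collect the known terms of each column as K = Σ(ρt)_known − 3.32 × (depth of known layers): K_A = 0 − 3.32×0 = 0; K_B = 37.398943 − 3.32×(1.471 + 16.374) = −21.846457.
Balance: K_A − x×(3.32 − 2.694) = K_B, so x = (K_A − K_B)/(3.32 − 2.694) = 21.8465/0.626 = 34.9 km.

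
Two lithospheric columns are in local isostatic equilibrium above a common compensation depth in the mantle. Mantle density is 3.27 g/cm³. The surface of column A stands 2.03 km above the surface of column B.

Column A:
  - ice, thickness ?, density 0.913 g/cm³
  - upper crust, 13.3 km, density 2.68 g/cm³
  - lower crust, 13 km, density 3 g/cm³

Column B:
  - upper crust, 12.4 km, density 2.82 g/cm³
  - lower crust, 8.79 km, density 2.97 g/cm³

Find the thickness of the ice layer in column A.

Take the compensation level at the base of the deeper column (depth z_c below the surface of column A) and equate Σ ρ_i t_i down to z_c; mantle fills any gap and the z_c terms cancel.
Column A: x×0.913 + 13.3×2.68 + 13×3 + (z_c − 26.3 − x)×3.27
Column B: 2.03×0 + 12.4×2.82 + 8.79×2.97 + (z_c − 2.03 − 21.19)×3.27
The z_c×3.27 term appears on both sides and cancels. Collect the known terms of each column as K = Σ(ρt)_known − 3.27 × (depth of known layers): K_A = 74.644 − 3.27×26.3 = −11.357; K_B = 61.0743 − 3.27×(2.03 + 21.19) = −14.8551.
Balance: K_A − x×(3.27 − 0.913) = K_B, so x = (K_A − K_B)/(3.27 − 0.913) = 3.4981/2.357 = 1.48 km.

1.48 km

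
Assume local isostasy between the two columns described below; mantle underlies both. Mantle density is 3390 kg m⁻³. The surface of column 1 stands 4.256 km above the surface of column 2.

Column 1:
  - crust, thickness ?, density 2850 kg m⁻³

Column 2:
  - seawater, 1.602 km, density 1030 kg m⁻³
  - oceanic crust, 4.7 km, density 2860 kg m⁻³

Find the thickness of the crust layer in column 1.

Take the compensation level at the base of the deeper column (depth z_c below the surface of column 1) and equate Σ ρ_i t_i down to z_c; mantle fills any gap and the z_c terms cancel.
Column 1: x×2850 + (z_c − 0 − x)×3390
Column 2: 4.256×0 + 1.602×1030 + 4.7×2860 + (z_c − 4.256 − 6.302)×3390
The z_c×3390 term appears on both sides and cancels. Collect the known terms of each column as K = Σ(ρt)_known − 3390 × (depth of known layers): K_1 = 0 − 3390×0 = 0; K_2 = 15092.06 − 3390×(4.256 + 6.302) = −20699.56.
Balance: K_1 − x×(3390 − 2850) = K_2, so x = (K_1 − K_2)/(3390 − 2850) = 20699.6/540 = 38.3 km.

38.3 km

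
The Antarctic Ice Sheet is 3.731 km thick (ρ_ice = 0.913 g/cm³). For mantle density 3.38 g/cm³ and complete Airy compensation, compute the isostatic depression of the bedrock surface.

Isostatic balance requires: the ice load ρ_ice t is balanced by mantle displaced below, ρ_m s.
s = t ρ_ice / ρ_m = 3.731 km × 0.913/3.38 = 1.01 km.

1.01 km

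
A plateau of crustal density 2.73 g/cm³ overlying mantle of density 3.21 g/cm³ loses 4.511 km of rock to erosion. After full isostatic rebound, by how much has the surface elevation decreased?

0.675 km

Rebound u = e ρ_c/ρ_m = 4.511 km × 2.73/3.21 = 3.836 km.
Net surface drop = e − u = 4.511 km − 3.836 km = e (ρ_m − ρ_c)/ρ_m = 0.675 km.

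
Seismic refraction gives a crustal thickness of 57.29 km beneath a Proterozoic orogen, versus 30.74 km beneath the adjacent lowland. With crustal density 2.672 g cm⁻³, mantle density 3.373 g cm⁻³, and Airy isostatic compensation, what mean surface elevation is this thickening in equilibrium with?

Excess crust Δ = 57.29 km − 30.74 km = 26.55 km, split between elevation h and root r with h + r = Δ.
Airy balance ρ_c h = (ρ_m − ρ_c) r gives r = h ρ_c/(ρ_m − ρ_c), so h (1 + ρ_c/(ρ_m − ρ_c)) = Δ, i.e. h = Δ (ρ_m − ρ_c)/ρ_m.
h = 26.55 km × 0.701/3.373 = 5.52 km.

5.52 km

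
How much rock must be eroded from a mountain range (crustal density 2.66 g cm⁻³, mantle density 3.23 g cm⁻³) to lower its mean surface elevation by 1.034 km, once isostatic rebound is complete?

5.86 km

Net drop Δ = e − u = e − e ρ_c/ρ_m = e (ρ_m − ρ_c)/ρ_m.
e = Δ ρ_m/(ρ_m − ρ_c) = 1.034 km × 3.23/0.57 = 5.86 km.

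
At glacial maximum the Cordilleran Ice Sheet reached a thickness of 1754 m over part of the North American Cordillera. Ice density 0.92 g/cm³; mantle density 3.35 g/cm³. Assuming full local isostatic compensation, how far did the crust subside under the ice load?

482 m

Isostatic balance requires: the ice load ρ_ice t is balanced by mantle displaced below, ρ_m s.
s = t ρ_ice / ρ_m = 1754 m × 0.92/3.35 = 482 m.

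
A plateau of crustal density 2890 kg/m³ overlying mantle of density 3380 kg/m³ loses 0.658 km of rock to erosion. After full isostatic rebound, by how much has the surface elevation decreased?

Rebound u = e ρ_c/ρ_m = 0.658 km × 2890/3380 = 0.5626 km.
Net surface drop = e − u = 0.658 km − 0.5626 km = e (ρ_m − ρ_c)/ρ_m = 0.0954 km.

0.0954 km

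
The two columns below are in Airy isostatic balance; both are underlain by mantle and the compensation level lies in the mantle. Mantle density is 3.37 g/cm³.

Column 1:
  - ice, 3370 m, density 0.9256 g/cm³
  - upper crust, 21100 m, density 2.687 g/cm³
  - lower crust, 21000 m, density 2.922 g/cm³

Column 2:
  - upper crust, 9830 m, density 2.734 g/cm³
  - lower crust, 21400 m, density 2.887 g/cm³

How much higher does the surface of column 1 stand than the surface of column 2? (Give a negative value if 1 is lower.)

For any compensation level in the mantle, the mantle terms cancel and isostasy reduces to e = (Σt_1 − Σt_2) − (Σ(ρt)_1 − Σ(ρt)_2) / ρ_m.
Σt_1 = 45470 m; Σt_2 = 31230 m; Σ(ρt)_1 = 121176.972; Σ(ρt)_2 = 88657.02 (in m·g/cm³).
e = (45470 − 31230) − (121176.972 − 88657.02) / 3.37 = 4590 m.

4590 m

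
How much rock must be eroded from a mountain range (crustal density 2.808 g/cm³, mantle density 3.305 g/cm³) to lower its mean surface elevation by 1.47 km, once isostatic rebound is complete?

Net drop Δ = e − u = e − e ρ_c/ρ_m = e (ρ_m − ρ_c)/ρ_m.
e = Δ ρ_m/(ρ_m − ρ_c) = 1.47 km × 3.305/0.497 = 9.78 km.

9.78 km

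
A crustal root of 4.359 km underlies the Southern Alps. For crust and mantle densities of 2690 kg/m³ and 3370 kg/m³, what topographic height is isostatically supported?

By Archimedes' principle applied to the lithosphere: ρ_c h = (ρ_m − ρ_c) r.
h = r (ρ_m − ρ_c) / ρ_c = 4.359 km × (3370 − 2690) / 2690 = 1.1 km.

1.1 km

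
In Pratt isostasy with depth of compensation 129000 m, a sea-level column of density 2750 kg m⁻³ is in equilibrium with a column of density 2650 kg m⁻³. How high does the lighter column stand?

ρ_ref D = ρ (D + h) → h = D (ρ_ref − ρ)/ρ.
h = 129000 m × (2750 − 2650)/2650 = 4870 m.

4870 m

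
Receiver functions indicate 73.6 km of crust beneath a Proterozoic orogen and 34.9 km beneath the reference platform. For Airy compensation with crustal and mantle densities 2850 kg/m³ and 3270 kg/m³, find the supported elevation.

4.97 km

Excess crust Δ = 73.6 km − 34.9 km = 38.7 km, split between elevation h and root r with h + r = Δ.
Airy balance ρ_c h = (ρ_m − ρ_c) r gives r = h ρ_c/(ρ_m − ρ_c), so h (1 + ρ_c/(ρ_m − ρ_c)) = Δ, i.e. h = Δ (ρ_m − ρ_c)/ρ_m.
h = 38.7 km × 420/3270 = 4.97 km.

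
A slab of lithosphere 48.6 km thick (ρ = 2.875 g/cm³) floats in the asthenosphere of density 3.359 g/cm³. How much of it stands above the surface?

Floating equilibrium: submerged depth d = t ρ_obj/ρ_fluid = 48.6 km × 2.875/3.359 = 41.6 km.
Freeboard = t − d = 48.6 km − 41.6 km = 7 km.

7 km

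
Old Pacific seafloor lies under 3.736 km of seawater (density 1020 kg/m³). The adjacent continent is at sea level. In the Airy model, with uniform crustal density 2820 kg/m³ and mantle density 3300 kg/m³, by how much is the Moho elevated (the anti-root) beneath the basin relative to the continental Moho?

In Airy isostatic equilibrium: replacing crust with seawater at the top is compensated by replacing crust with mantle at the base: d (ρ_c − ρ_w) = a (ρ_m − ρ_c).
a = d (ρ_c − ρ_w)/(ρ_m − ρ_c) = 3.736 km × 1800/480 = 14 km.

14 km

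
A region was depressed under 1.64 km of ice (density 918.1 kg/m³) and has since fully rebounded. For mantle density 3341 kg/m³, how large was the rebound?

0.451 km

Removing the load lets mantle flow back in; uplift u satisfies ρ_ice t = ρ_m u.
u = t ρ_ice/ρ_m = 1.64 km × 918.1/3341 = 0.451 km.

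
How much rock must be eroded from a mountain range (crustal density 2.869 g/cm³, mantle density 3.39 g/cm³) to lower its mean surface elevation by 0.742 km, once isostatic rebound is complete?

Net drop Δ = e − u = e − e ρ_c/ρ_m = e (ρ_m − ρ_c)/ρ_m.
e = Δ ρ_m/(ρ_m − ρ_c) = 0.742 km × 3.39/0.521 = 4.83 km.

4.83 km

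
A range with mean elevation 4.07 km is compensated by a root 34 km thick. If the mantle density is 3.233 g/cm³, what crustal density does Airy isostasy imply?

2.89 g/cm³

ρ_c h = (ρ_m − ρ_c) r → ρ_c (h + r) = ρ_m r → ρ_c = ρ_m r / (h + r).
ρ_c = 3.233 × 34 km / (4.07 km + 34 km) = 2.89 g/cm³.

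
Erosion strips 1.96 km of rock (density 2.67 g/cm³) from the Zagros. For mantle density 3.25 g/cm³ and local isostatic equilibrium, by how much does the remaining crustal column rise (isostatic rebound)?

1.61 km

Unloading: uplift u = e ρ_c/ρ_m = 1.96 km × 2.67/3.25 = 1.61 km.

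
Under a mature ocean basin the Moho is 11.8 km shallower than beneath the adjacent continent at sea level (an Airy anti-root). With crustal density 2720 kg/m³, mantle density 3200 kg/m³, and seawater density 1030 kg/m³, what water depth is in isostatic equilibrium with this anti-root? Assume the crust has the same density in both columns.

3.35 km

Replacing a thickness d of crust by seawater at the top must be balanced by replacing crust with mantle at the base: d (ρ_c − ρ_w) = a (ρ_m − ρ_c).
d = a (ρ_m − ρ_c)/(ρ_c − ρ_w) = 11.8 km × 480/1690 = 3.35 km.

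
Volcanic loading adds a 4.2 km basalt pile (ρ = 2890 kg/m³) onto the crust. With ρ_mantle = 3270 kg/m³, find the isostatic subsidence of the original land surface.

3.71 km

Subaerial loading: s = t ρ_load / ρ_m.
s = 4.2 km × 2890/3270 = 3.71 km.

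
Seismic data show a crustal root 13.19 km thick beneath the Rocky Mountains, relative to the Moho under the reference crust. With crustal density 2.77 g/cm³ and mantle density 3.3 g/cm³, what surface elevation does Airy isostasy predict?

2.52 km

Equating mass per unit area of the two columns: ρ_c h = (ρ_m − ρ_c) r.
h = r (ρ_m − ρ_c) / ρ_c = 13.19 km × (3.3 − 2.77) / 2.77 = 2.52 km.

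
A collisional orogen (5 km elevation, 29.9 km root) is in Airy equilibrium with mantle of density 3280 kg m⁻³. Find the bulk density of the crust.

2810 kg m⁻³

ρ_c h = (ρ_m − ρ_c) r → ρ_c (h + r) = ρ_m r → ρ_c = ρ_m r / (h + r).
ρ_c = 3280 × 29.9 km / (5 km + 29.9 km) = 2810 kg m⁻³.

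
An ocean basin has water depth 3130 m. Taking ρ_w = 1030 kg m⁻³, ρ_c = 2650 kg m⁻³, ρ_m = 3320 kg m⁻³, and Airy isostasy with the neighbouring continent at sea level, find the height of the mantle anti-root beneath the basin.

In Airy isostatic equilibrium: replacing crust with seawater at the top is compensated by replacing crust with mantle at the base: d (ρ_c − ρ_w) = a (ρ_m − ρ_c).
a = d (ρ_c − ρ_w)/(ρ_m − ρ_c) = 3130 m × 1620/670 = 7570 m.

7570 m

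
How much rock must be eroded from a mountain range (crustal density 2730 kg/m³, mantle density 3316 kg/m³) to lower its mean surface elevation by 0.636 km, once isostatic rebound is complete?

Net drop Δ = e − u = e − e ρ_c/ρ_m = e (ρ_m − ρ_c)/ρ_m.
e = Δ ρ_m/(ρ_m − ρ_c) = 0.636 km × 3316/586 = 3.6 km.

3.6 km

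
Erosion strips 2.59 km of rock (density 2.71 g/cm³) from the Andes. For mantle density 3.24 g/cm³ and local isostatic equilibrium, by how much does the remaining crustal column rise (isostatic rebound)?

Unloading: uplift u = e ρ_c/ρ_m = 2.59 km × 2.71/3.24 = 2.17 km.

2.17 km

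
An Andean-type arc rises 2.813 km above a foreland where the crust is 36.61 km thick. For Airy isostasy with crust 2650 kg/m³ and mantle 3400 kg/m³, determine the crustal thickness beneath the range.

Root depth r = h ρ_c / (ρ_m − ρ_c) = 2.813 km × 2650 / 750 = 9.939 km.
Total thickness = T + h + r = 36.61 km + 2.813 km + 9.939 km = 49.4 km.

49.4 km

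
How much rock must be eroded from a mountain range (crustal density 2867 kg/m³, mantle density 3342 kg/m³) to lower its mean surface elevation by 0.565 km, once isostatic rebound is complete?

Net drop Δ = e − u = e − e ρ_c/ρ_m = e (ρ_m − ρ_c)/ρ_m.
e = Δ ρ_m/(ρ_m − ρ_c) = 0.565 km × 3342/475 = 3.98 km.

3.98 km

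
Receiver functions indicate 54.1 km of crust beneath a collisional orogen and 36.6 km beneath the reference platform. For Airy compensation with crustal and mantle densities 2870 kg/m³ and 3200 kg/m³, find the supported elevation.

Excess crust Δ = 54.1 km − 36.6 km = 17.5 km, split between elevation h and root r with h + r = Δ.
Airy balance ρ_c h = (ρ_m − ρ_c) r gives r = h ρ_c/(ρ_m − ρ_c), so h (1 + ρ_c/(ρ_m − ρ_c)) = Δ, i.e. h = Δ (ρ_m − ρ_c)/ρ_m.
h = 17.5 km × 330/3200 = 1.8 km.

1.8 km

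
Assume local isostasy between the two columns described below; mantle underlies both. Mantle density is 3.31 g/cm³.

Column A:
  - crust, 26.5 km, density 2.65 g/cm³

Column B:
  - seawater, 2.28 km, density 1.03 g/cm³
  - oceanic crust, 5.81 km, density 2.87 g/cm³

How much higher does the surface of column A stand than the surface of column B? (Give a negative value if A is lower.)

2.94 km

For any compensation level in the mantle, the mantle terms cancel and isostasy reduces to e = (Σt_A − Σt_B) − (Σ(ρt)_A − Σ(ρt)_B) / ρ_m.
Σt_A = 26.5 km; Σt_B = 8.09 km; Σ(ρt)_A = 70.225; Σ(ρt)_B = 19.0231 (in km·g/cm³).
e = (26.5 − 8.09) − (70.225 − 19.0231) / 3.31 = 2.94 km.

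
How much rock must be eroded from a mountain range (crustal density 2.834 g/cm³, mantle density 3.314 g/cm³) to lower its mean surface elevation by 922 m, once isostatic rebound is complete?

6370 m

Net drop Δ = e − u = e − e ρ_c/ρ_m = e (ρ_m − ρ_c)/ρ_m.
e = Δ ρ_m/(ρ_m − ρ_c) = 922 m × 3.314/0.48 = 6370 m.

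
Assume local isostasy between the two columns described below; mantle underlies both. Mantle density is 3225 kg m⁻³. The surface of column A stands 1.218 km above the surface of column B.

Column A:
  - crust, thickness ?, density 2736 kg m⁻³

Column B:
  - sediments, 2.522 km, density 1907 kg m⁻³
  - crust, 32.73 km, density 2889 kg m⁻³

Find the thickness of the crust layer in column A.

37.3 km

Take the compensation level at the base of the deeper column (depth z_c below the surface of column A) and equate Σ ρ_i t_i down to z_c; mantle fills any gap and the z_c terms cancel.
Column A: x×2736 + (z_c − 0 − x)×3225
Column B: 1.218×0 + 2.522×1907 + 32.73×2889 + (z_c − 1.218 − 35.252)×3225
The z_c×3225 term appears on both sides and cancels. Collect the known terms of each column as K = Σ(ρt)_known − 3225 × (depth of known layers): K_A = 0 − 3225×0 = 0; K_B = 99366.424 − 3225×(1.218 + 35.252) = −18249.326.
Balance: K_A − x×(3225 − 2736) = K_B, so x = (K_A − K_B)/(3225 − 2736) = 18249.3/489 = 37.3 km.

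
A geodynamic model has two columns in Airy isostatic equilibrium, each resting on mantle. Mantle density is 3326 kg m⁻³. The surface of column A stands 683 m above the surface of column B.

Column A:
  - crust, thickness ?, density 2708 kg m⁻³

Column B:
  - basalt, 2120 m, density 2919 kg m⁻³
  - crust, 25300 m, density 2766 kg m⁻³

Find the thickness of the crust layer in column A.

28000 m

Take the compensation level at the base of the deeper column (depth z_c below the surface of column A) and equate Σ ρ_i t_i down to z_c; mantle fills any gap and the z_c terms cancel.
Column A: x×2708 + (z_c − 0 − x)×3326
Column B: 683×0 + 2120×2919 + 25300×2766 + (z_c − 683 − 27420)×3326
The z_c×3326 term appears on both sides and cancels. Collect the known terms of each column as K = Σ(ρt)_known − 3326 × (depth of known layers): K_A = 0 − 3326×0 = 0; K_B = 76168080 − 3326×(683 + 27420) = −17302498.
Balance: K_A − x×(3326 − 2708) = K_B, so x = (K_A − K_B)/(3326 − 2708) = 17302500/618 = 28000 m.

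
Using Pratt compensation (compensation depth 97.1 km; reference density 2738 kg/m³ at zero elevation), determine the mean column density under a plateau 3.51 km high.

Pratt balance: ρ_ref D = ρ (D + h).
ρ = ρ_ref D/(D + h) = 2738 × 97.1 km/(97.1 km + 3.51 km) = 2640 kg/m³.

2640 kg/m³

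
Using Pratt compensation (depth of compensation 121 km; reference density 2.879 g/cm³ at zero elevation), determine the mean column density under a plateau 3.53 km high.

Pratt balance: ρ_ref D = ρ (D + h).
ρ = ρ_ref D/(D + h) = 2.879 × 121 km/(121 km + 3.53 km) = 2.8 g/cm³.

2.8 g/cm³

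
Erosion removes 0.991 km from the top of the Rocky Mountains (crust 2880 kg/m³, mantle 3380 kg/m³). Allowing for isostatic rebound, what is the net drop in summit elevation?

0.147 km

Rebound u = e ρ_c/ρ_m = 0.991 km × 2880/3380 = 0.8444 km.
Net surface drop = e − u = 0.991 km − 0.8444 km = e (ρ_m − ρ_c)/ρ_m = 0.147 km.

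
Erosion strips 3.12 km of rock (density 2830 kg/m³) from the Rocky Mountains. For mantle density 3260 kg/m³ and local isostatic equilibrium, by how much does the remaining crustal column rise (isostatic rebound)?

2.71 km

Unloading: uplift u = e ρ_c/ρ_m = 3.12 km × 2830/3260 = 2.71 km.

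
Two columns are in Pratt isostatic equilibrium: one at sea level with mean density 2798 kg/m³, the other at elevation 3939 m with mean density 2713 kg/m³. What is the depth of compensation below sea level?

ρ_ref D = ρ (D + h) → D (ρ_ref − ρ) = ρ h.
D = ρ h/(ρ_ref − ρ) = 2713 × 3939 m/(2798 − 2713) = 126000 m.

126000 m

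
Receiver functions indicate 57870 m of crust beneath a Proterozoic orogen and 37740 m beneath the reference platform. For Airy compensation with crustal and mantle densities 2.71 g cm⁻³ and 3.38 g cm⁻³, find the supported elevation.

Excess crust Δ = 57870 m − 37740 m = 20130 m, split between elevation h and root r with h + r = Δ.
Airy balance ρ_c h = (ρ_m − ρ_c) r gives r = h ρ_c/(ρ_m − ρ_c), so h (1 + ρ_c/(ρ_m − ρ_c)) = Δ, i.e. h = Δ (ρ_m − ρ_c)/ρ_m.
h = 20130 m × 0.67/3.38 = 3990 m.

3990 m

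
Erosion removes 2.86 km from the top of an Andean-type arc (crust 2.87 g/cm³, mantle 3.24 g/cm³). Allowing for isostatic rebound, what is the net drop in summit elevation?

0.327 km

Rebound u = e ρ_c/ρ_m = 2.86 km × 2.87/3.24 = 2.533 km.
Net surface drop = e − u = 2.86 km − 2.533 km = e (ρ_m − ρ_c)/ρ_m = 0.327 km.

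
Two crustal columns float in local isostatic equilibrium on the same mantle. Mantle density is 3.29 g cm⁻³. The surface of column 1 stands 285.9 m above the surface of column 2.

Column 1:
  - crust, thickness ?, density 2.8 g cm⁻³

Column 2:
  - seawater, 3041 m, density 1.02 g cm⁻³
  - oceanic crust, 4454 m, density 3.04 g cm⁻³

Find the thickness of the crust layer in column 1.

18300 m

Take the compensation level at the base of the deeper column (depth z_c below the surface of column 1) and equate Σ ρ_i t_i down to z_c; mantle fills any gap and the z_c terms cancel.
Column 1: x×2.8 + (z_c − 0 − x)×3.29
Column 2: 285.9×0 + 3041×1.02 + 4454×3.04 + (z_c − 285.9 − 7495)×3.29
The z_c×3.29 term appears on both sides and cancels. Collect the known terms of each column as K = Σ(ρt)_known − 3.29 × (depth of known layers): K_1 = 0 − 3.29×0 = 0; K_2 = 16641.98 − 3.29×(285.9 + 7495) = −8957.181.
Balance: K_1 − x×(3.29 − 2.8) = K_2, so x = (K_1 − K_2)/(3.29 − 2.8) = 8957.18/0.49 = 18300 m.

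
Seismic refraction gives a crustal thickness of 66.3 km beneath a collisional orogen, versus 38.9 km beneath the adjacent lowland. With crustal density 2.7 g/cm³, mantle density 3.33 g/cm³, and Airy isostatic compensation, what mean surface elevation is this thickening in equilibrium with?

Excess crust Δ = 66.3 km − 38.9 km = 27.4 km, split between elevation h and root r with h + r = Δ.
Airy balance ρ_c h = (ρ_m − ρ_c) r gives r = h ρ_c/(ρ_m − ρ_c), so h (1 + ρ_c/(ρ_m − ρ_c)) = Δ, i.e. h = Δ (ρ_m − ρ_c)/ρ_m.
h = 27.4 km × 0.63/3.33 = 5.18 km.

5.18 km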